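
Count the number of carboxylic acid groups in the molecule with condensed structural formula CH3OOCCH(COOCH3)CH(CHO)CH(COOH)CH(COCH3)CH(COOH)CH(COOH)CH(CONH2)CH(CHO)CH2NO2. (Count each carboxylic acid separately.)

3

Taking each segment in turn:
  CH3OOC: CH3O–C(=O)–: carbonyl C bonded to C and to –OCH3 → ester (not ketone + ether).
  CH(COOCH3): pendant –COOCH3: carbonyl C bonded to C and –OCH3 → ester.
  CH(CHO): pendant –CHO: carbonyl C bonded to C and H → aldehyde.
  CH(COOH): pendant –COOH: carbonyl C bonded to C and –OH → carboxylic acid.
  CH(COCH3): pendant –COCH3: carbonyl C bonded to two carbons → ketone.
  CH(COOH): pendant –COOH: carbonyl C bonded to C and –OH → carboxylic acid.
  CH(COOH): pendant –COOH: carbonyl C bonded to C and –OH → carboxylic acid.
  CH(CONH2): pendant –CONH2: carbonyl C bonded to C and N → amide.
  CH(CHO): pendant –CHO: carbonyl C bonded to C and H → aldehyde.
  CH2NO2: –NO2 on carbon → nitro group.
Carboxylic acid appears at: CH(COOH), CH(COOH), CH(COOH) → 3.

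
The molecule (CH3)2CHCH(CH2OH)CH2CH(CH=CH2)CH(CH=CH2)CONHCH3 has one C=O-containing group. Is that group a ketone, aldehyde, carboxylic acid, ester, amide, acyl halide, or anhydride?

amide

The carbonyl is in the CONHCH3 segment: –C(=O)NHCH3: carbonyl C bonded to C and to N → amide (the N is not an amine).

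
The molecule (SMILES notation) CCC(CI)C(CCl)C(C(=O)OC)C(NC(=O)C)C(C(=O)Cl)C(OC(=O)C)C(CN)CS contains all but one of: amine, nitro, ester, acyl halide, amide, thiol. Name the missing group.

amine: present (CH(CH2NH2) — pendant –CH2NH2: N on sp³ C, no adjacent C=O → amine).
ester: present (CH(COOCH3) — pendant –COOCH3: carbonyl C bonded to C and –OCH3 → ester).
amide: present (CH(NHCOCH3) — pendant –NHC(=O)CH3: N bonded to a carbonyl → amide (not amine)).
acyl halide: present (CH(COCl) — pendant –C(=O)X: carbonyl C bonded to C and halogen → acyl halide).
thiol: present (CH2SH — –SH on an sp³ carbon → thiol).
nitro: no segment matches this pattern.

nitro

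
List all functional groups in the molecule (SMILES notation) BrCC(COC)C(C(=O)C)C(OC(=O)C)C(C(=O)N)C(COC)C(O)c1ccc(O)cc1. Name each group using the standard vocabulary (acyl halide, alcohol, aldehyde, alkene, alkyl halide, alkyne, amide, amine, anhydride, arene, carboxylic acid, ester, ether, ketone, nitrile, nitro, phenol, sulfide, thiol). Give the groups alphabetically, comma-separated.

Taking each segment in turn:
  BrCH2: halogen on an sp³ carbon → alkyl halide.
  CH(CH2OCH3): pendant –CH2OCH3: C–O–C linkage → ether.
  CH(COCH3): pendant –COCH3: carbonyl C bonded to two carbons → ketone.
  CH(OCOCH3): pendant –OC(=O)CH3: an acyloxy group → ester.
  CH(CONH2): pendant –CONH2: carbonyl C bonded to C and N → amide.
  CH(CH2OCH3): pendant –CH2OCH3: C–O–C linkage → ether.
  CH(OH): –OH on an sp³ carbon → alcohol (secondary).
  C6H4OH: –OH attached directly to an aromatic ring → phenol (not alcohol); the ring itself is an arene.

alcohol, alkyl halide, amide, arene, ester, ether, ketone, phenol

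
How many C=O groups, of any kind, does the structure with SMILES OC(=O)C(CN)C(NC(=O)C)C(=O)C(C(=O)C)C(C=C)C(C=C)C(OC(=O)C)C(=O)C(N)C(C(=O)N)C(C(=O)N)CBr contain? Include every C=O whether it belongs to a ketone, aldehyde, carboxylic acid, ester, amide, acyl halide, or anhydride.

HOOC: carboxylic acid, 1 C=O (running total 1).
CH(NHCOCH3): amide, 1 C=O (running total 2).
CO: ketone, 1 C=O (running total 3).
CH(COCH3): ketone, 1 C=O (running total 4).
CH(OCOCH3): ester, 1 C=O (running total 5).
CO: ketone, 1 C=O (running total 6).
CH(CONH2): amide, 1 C=O (running total 7).
CH(CONH2): amide, 1 C=O (running total 8).

8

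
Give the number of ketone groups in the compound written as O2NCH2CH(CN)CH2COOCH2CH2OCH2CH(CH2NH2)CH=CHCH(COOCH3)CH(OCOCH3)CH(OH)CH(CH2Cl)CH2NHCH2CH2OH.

Reading the structure from left to right:
  O2NCH2: –NO2 on carbon → nitro group.
  CH(CN): pendant –C≡N: nitrile.
  CH2COOCH2: –C(=O)–O–C with C on the carbonyl side → ester.
  CH2OCH2: C–O–C with sp³ carbons on both sides and no adjacent C=O → ether.
  CH(CH2NH2): pendant –CH2NH2: N on sp³ C, no adjacent C=O → amine.
  CH=CH: C=C double bond → alkene.
  CH(COOCH3): pendant –COOCH3: carbonyl C bonded to C and –OCH3 → ester.
  CH(OCOCH3): pendant –OC(=O)CH3: an acyloxy group → ester.
  CH(OH): –OH on an sp³ carbon → alcohol (secondary).
  CH(CH2Cl): pendant –CH2X: halogen on sp³ carbon → alkyl halide.
  CH2NHCH2: C–N–C with sp³ carbons and no adjacent C=O → amine (secondary).
  CH2OH: –OH on an sp³ carbon → alcohol.
No segment is a ketone: CH2COOCH2 is ester, not ketone; CH(COOCH3) is ester, not ketone; CH(OCOCH3) is ester, not ketone. → 0.

0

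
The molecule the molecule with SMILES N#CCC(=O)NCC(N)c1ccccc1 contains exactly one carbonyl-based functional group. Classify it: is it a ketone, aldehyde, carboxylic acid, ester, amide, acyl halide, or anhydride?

amide

The carbonyl is in the CH2CONHCH2 segment: –C(=O)–N– linkage → amide (the N is not an amine).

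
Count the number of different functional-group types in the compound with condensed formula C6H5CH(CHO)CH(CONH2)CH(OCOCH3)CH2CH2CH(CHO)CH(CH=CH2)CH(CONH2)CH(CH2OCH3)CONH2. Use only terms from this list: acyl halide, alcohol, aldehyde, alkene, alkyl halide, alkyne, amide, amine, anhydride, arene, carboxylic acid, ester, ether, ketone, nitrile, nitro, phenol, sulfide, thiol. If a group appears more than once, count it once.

C6H5– phenyl ring → arene.
pendant –CHO: carbonyl C bonded to C and H → aldehyde.
pendant –CONH2: carbonyl C bonded to C and N → amide.
pendant –OC(=O)CH3: an acyloxy group → ester.
pendant –CHO: carbonyl C bonded to C and H → aldehyde.
pendant –CH=CH2: C=C double bond → alkene.
pendant –CONH2: carbonyl C bonded to C and N → amide.
pendant –CH2OCH3: C–O–C linkage → ether.
–C(=O)NH2: carbonyl C bonded to C and to N → amide (the N is not a separate amine).
Distinct types present: aldehyde, alkene, amide, arene, ester, ether.

6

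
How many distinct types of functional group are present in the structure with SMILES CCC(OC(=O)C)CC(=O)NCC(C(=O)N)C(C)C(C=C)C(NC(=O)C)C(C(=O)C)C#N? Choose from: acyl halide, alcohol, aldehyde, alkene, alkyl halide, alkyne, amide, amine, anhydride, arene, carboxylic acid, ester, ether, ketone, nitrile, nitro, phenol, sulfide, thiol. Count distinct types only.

pendant –OC(=O)CH3: an acyloxy group → ester.
–C(=O)–N– linkage → amide (the N is not an amine).
pendant –CONH2: carbonyl C bonded to C and N → amide.
pendant –CH=CH2: C=C double bond → alkene.
pendant –NHC(=O)CH3: N bonded to a carbonyl → amide (not amine).
pendant –COCH3: carbonyl C bonded to two carbons → ketone.
–C≡N: carbon triple-bonded to nitrogen → nitrile.
Distinct types present: alkene, amide, ester, ketone, nitrile.

5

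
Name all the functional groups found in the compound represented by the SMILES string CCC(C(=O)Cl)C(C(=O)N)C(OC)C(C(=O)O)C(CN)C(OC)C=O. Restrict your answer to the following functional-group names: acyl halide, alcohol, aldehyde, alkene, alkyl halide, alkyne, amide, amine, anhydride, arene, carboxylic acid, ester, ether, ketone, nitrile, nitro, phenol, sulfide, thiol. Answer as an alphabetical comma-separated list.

acyl halide, aldehyde, amide, amine, carboxylic acid, ether

pendant –C(=O)X: carbonyl C bonded to C and halogen → acyl halide.
pendant –CONH2: carbonyl C bonded to C and N → amide.
pendant –OCH3: C–O–C with sp³ C, no adjacent C=O → ether.
pendant –COOH: carbonyl C bonded to C and –OH → carboxylic acid.
pendant –CH2NH2: N on sp³ C, no adjacent C=O → amine.
pendant –OCH3: C–O–C with sp³ C, no adjacent C=O → ether.
terminal –CHO: carbonyl C bonded to H and C → aldehyde.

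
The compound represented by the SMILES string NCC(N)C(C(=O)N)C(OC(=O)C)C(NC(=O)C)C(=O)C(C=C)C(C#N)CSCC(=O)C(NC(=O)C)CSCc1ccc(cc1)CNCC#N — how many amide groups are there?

Taking each segment in turn:
  H2NCH2: –NH2 on an sp³ carbon with no adjacent C=O → amine.
  CH(NH2): –NH2 on an sp³ carbon with no adjacent C=O → amine.
  CH(CONH2): pendant –CONH2: carbonyl C bonded to C and N → amide.
  CH(OCOCH3): pendant –OC(=O)CH3: an acyloxy group → ester.
  CH(NHCOCH3): pendant –NHC(=O)CH3: N bonded to a carbonyl → amide (not amine).
  CO: –C(=O)– with carbon on both sides → ketone.
  CH(CH=CH2): pendant –CH=CH2: C=C double bond → alkene.
  CH(CN): pendant –C≡N: nitrile.
  CH2SCH2: C–S–C linkage → sulfide (thioether).
  CO: –C(=O)– with carbon on both sides → ketone.
  CH(NHCOCH3): pendant –NHC(=O)CH3: N bonded to a carbonyl → amide (not amine).
  CH2SCH2: C–S–C linkage → sulfide (thioether).
  C6H4: para-disubstituted benzene ring → arene.
  CH2NHCH2: C–N–C with sp³ carbons and no adjacent C=O → amine (secondary).
  CN: –C≡N: carbon triple-bonded to nitrogen → nitrile.
Amide appears at: CH(CONH2), CH(NHCOCH3), CH(NHCOCH3) → 3.

3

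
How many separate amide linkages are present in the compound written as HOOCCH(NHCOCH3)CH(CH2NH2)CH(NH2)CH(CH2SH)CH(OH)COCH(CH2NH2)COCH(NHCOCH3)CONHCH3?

3

Reading the structure from left to right:
  HOOC: –COOH: carbonyl C bonded to –OH and C → carboxylic acid (the –OH is not a separate alcohol).
  CH(NHCOCH3): pendant –NHC(=O)CH3: N bonded to a carbonyl → amide (not amine).
  CH(CH2NH2): pendant –CH2NH2: N on sp³ C, no adjacent C=O → amine.
  CH(NH2): –NH2 on an sp³ carbon with no adjacent C=O → amine.
  CH(CH2SH): pendant –CH2SH → thiol.
  CH(OH): –OH on an sp³ carbon → alcohol (secondary).
  CO: –C(=O)– with carbon on both sides → ketone.
  CH(CH2NH2): pendant –CH2NH2: N on sp³ C, no adjacent C=O → amine.
  CO: –C(=O)– with carbon on both sides → ketone.
  CH(NHCOCH3): pendant –NHC(=O)CH3: N bonded to a carbonyl → amide (not amine).
  CONHCH3: –C(=O)NHCH3: carbonyl C bonded to C and to N → amide (the N is not an amine).
Amide appears at: CH(NHCOCH3), CH(NHCOCH3), CONHCH3 → 3.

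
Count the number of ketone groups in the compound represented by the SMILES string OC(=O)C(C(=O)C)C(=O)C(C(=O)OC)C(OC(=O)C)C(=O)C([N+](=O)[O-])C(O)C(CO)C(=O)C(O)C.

4

Reading the structure from left to right:
  HOOC: –COOH: carbonyl C bonded to –OH and C → carboxylic acid (the –OH is not a separate alcohol).
  CH(COCH3): pendant –COCH3: carbonyl C bonded to two carbons → ketone.
  CO: –C(=O)– with carbon on both sides → ketone.
  CH(COOCH3): pendant –COOCH3: carbonyl C bonded to C and –OCH3 → ester.
  CH(OCOCH3): pendant –OC(=O)CH3: an acyloxy group → ester.
  CO: –C(=O)– with carbon on both sides → ketone.
  CH(NO2): –NO2 on an sp³ carbon → nitro (the N=O is not a carbonyl).
  CH(OH): –OH on an sp³ carbon → alcohol (secondary).
  CH(CH2OH): pendant –CH2OH on an sp³ backbone C → alcohol.
  CO: –C(=O)– with carbon on both sides → ketone.
  CH(OH): –OH on an sp³ carbon → alcohol (secondary).
Ketone appears at: CH(COCH3), CO, CO, CO → 4.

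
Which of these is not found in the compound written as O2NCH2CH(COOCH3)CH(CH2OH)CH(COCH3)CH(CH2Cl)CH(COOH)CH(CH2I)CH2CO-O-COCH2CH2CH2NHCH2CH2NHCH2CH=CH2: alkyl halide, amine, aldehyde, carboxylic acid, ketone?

alkyl halide: present (CH(CH2Cl) — pendant –CH2X: halogen on sp³ carbon → alkyl halide).
ketone: present (CH(COCH3) — pendant –COCH3: carbonyl C bonded to two carbons → ketone).
carboxylic acid: present (CH(COOH) — pendant –COOH: carbonyl C bonded to C and –OH → carboxylic acid).
amine: present (CH2NHCH2 — C–N–C with sp³ carbons and no adjacent C=O → amine (secondary)).
aldehyde: absent. In CH(COCH3), the carbonyl carbon is bonded to two carbons, so it is a ketone, not an aldehyde. In CH(COOH), the carbonyl carbon bears –OH, not –H, so it is a carboxylic acid.

aldehyde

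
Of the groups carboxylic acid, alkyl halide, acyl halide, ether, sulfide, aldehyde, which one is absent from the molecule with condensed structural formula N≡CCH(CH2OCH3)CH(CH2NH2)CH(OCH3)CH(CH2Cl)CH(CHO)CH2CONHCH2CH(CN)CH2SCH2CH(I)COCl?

aldehyde: present (CH(CHO) — pendant –CHO: carbonyl C bonded to C and H → aldehyde).
alkyl halide: present (CH(CH2Cl) — pendant –CH2X: halogen on sp³ carbon → alkyl halide).
sulfide: present (CH2SCH2 — C–S–C linkage → sulfide (thioether)).
ether: present (CH(CH2OCH3) — pendant –CH2OCH3: C–O–C linkage → ether).
acyl halide: present (COCl — –C(=O)Cl: carbonyl C bonded to C and to a halogen → acyl halide (not alkyl halide)).
carboxylic acid: absent. In CH2CONHCH2, the carbonyl is bonded to nitrogen, not to –OH; that is an amide.

carboxylic acid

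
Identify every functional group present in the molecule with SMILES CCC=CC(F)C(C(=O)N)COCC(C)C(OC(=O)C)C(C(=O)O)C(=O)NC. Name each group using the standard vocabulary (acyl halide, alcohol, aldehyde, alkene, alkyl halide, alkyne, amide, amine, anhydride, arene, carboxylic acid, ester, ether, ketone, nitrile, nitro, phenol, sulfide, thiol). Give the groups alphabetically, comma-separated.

Working along the chain:
  CH=CH: C=C double bond → alkene.
  CH(F): halogen on an sp³ carbon → alkyl halide.
  CH(CONH2): pendant –CONH2: carbonyl C bonded to C and N → amide.
  CH2OCH2: C–O–C with sp³ carbons on both sides and no adjacent C=O → ether.
  CH(OCOCH3): pendant –OC(=O)CH3: an acyloxy group → ester.
  CH(COOH): pendant –COOH: carbonyl C bonded to C and –OH → carboxylic acid.
  CONHCH3: –C(=O)NHCH3: carbonyl C bonded to C and to N → amide (the N is not an amine).

alkene, alkyl halide, amide, carboxylic acid, ester, ether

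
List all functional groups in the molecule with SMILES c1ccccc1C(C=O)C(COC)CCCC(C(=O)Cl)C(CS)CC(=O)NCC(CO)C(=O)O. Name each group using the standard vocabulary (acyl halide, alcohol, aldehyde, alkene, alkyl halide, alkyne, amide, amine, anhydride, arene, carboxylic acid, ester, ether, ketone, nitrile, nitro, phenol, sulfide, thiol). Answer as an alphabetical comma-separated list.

acyl halide, alcohol, aldehyde, amide, arene, carboxylic acid, ether, thiol

C6H5– phenyl ring → arene.
pendant –CHO: carbonyl C bonded to C and H → aldehyde.
pendant –CH2OCH3: C–O–C linkage → ether.
pendant –C(=O)X: carbonyl C bonded to C and halogen → acyl halide.
pendant –CH2SH → thiol.
–C(=O)–N– linkage → amide (the N is not an amine).
pendant –CH2OH on an sp³ backbone C → alcohol.
–COOH: carbonyl C bonded to –OH and C → carboxylic acid (the –OH is not a separate alcohol).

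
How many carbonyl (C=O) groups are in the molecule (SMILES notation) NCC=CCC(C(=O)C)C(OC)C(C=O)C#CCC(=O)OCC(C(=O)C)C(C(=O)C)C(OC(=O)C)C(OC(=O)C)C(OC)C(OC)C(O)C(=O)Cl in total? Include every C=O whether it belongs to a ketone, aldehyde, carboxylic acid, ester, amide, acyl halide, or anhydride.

CH(COCH3): ketone, 1 C=O (running total 1).
CH(CHO): aldehyde, 1 C=O (running total 2).
CH2COOCH2: ester, 1 C=O (running total 3).
CH(COCH3): ketone, 1 C=O (running total 4).
CH(COCH3): ketone, 1 C=O (running total 5).
CH(OCOCH3): ester, 1 C=O (running total 6).
CH(OCOCH3): ester, 1 C=O (running total 7).
COCl: acyl halide, 1 C=O (running total 8).

8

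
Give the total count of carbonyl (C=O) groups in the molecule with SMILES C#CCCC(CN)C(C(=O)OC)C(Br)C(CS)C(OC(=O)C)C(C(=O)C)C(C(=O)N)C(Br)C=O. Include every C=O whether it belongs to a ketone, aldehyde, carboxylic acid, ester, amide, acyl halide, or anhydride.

CH(COOCH3): ester, 1 C=O (running total 1).
CH(OCOCH3): ester, 1 C=O (running total 2).
CH(COCH3): ketone, 1 C=O (running total 3).
CH(CONH2): amide, 1 C=O (running total 4).
CHO: aldehyde, 1 C=O (running total 5).

5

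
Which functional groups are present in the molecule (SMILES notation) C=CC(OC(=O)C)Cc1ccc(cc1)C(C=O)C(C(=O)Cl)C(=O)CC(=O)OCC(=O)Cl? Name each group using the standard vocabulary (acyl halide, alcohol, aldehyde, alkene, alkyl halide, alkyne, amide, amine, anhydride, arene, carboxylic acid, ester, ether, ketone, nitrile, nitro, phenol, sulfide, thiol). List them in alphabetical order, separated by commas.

acyl halide, aldehyde, alkene, arene, ester, ketone

C=C double bond → alkene.
pendant –OC(=O)CH3: an acyloxy group → ester.
para-disubstituted benzene ring → arene.
pendant –CHO: carbonyl C bonded to C and H → aldehyde.
pendant –C(=O)X: carbonyl C bonded to C and halogen → acyl halide.
–C(=O)– with carbon on both sides → ketone.
–C(=O)–O–C with C on the carbonyl side → ester.
–C(=O)Cl: carbonyl C bonded to C and to a halogen → acyl halide (not alkyl halide).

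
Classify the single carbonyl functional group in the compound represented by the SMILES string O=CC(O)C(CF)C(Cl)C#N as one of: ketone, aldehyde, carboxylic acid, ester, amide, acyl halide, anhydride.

aldehyde

The carbonyl is in the OHC segment: terminal –CHO: carbonyl C bonded to H and C → aldehyde.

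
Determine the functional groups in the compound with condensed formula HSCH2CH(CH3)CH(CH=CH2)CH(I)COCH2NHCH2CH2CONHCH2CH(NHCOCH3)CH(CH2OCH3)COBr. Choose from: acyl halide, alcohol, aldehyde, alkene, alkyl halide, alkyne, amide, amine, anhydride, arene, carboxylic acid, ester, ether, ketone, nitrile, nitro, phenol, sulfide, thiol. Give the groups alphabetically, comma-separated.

Reading the structure from left to right:
  HSCH2: –SH on an sp³ carbon → thiol.
  CH(CH=CH2): pendant –CH=CH2: C=C double bond → alkene.
  CH(I): halogen on an sp³ carbon → alkyl halide.
  CO: –C(=O)– with carbon on both sides → ketone.
  CH2NHCH2: C–N–C with sp³ carbons and no adjacent C=O → amine (secondary).
  CH2CONHCH2: –C(=O)–N– linkage → amide (the N is not an amine).
  CH(NHCOCH3): pendant –NHC(=O)CH3: N bonded to a carbonyl → amide (not amine).
  CH(CH2OCH3): pendant –CH2OCH3: C–O–C linkage → ether.
  COBr: –C(=O)Br: carbonyl C bonded to C and to a halogen → acyl halide (not alkyl halide).

acyl halide, alkene, alkyl halide, amide, amine, ether, ketone, thiol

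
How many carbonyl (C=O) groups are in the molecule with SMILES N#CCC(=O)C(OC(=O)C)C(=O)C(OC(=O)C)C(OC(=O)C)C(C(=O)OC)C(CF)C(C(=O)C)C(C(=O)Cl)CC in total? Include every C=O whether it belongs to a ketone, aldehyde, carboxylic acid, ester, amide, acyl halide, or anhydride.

8

CO: ketone, 1 C=O (running total 1).
CH(OCOCH3): ester, 1 C=O (running total 2).
CO: ketone, 1 C=O (running total 3).
CH(OCOCH3): ester, 1 C=O (running total 4).
CH(OCOCH3): ester, 1 C=O (running total 5).
CH(COOCH3): ester, 1 C=O (running total 6).
CH(COCH3): ketone, 1 C=O (running total 7).
CH(COCl): acyl halide, 1 C=O (running total 8).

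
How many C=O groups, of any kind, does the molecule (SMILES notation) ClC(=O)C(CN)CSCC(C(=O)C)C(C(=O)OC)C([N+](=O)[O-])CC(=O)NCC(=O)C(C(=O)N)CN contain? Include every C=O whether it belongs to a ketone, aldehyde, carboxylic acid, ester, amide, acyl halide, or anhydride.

6

ClCO: acyl halide, 1 C=O (running total 1).
CH(COCH3): ketone, 1 C=O (running total 2).
CH(COOCH3): ester, 1 C=O (running total 3).
CH2CONHCH2: amide, 1 C=O (running total 4).
CO: ketone, 1 C=O (running total 5).
CH(CONH2): amide, 1 C=O (running total 6).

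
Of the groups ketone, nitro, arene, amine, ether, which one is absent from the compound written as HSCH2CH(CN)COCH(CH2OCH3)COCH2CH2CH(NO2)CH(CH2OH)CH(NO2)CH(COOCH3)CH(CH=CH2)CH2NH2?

arene

ketone: present (CO — –C(=O)– with carbon on both sides → ketone).
nitro: present (CH(NO2) — –NO2 on an sp³ carbon → nitro (the N=O is not a carbonyl)).
ether: present (CH(CH2OCH3) — pendant –CH2OCH3: C–O–C linkage → ether).
amine: present (CH2NH2 — –NH2 on an sp³ carbon with no adjacent C=O → amine).
arene: no segment matches this pattern.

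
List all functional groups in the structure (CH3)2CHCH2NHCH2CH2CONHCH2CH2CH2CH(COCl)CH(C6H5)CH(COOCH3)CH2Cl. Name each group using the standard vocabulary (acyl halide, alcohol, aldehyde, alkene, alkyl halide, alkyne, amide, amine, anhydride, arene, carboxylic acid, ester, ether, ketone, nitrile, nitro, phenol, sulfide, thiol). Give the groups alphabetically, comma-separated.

Working along the chain:
  CH2NHCH2: C–N–C with sp³ carbons and no adjacent C=O → amine (secondary).
  CH2CONHCH2: –C(=O)–N– linkage → amide (the N is not an amine).
  CH(COCl): pendant –C(=O)X: carbonyl C bonded to C and halogen → acyl halide.
  CH(C6H5): pendant –C6H5: benzene ring → arene.
  CH(COOCH3): pendant –COOCH3: carbonyl C bonded to C and –OCH3 → ester.
  CH2Cl: halogen on an sp³ carbon → alkyl halide.

acyl halide, alkyl halide, amide, amine, arene, ester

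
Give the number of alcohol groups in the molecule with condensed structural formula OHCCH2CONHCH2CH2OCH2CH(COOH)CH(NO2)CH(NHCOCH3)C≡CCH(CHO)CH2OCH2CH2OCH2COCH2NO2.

0

Reading the structure from left to right:
  OHC: terminal –CHO: carbonyl C bonded to H and C → aldehyde.
  CH2CONHCH2: –C(=O)–N– linkage → amide (the N is not an amine).
  CH2OCH2: C–O–C with sp³ carbons on both sides and no adjacent C=O → ether.
  CH(COOH): pendant –COOH: carbonyl C bonded to C and –OH → carboxylic acid.
  CH(NO2): –NO2 on an sp³ carbon → nitro (the N=O is not a carbonyl).
  CH(NHCOCH3): pendant –NHC(=O)CH3: N bonded to a carbonyl → amide (not amine).
  C≡C: C≡C triple bond → alkyne.
  CH(CHO): pendant –CHO: carbonyl C bonded to C and H → aldehyde.
  CH2OCH2: C–O–C with sp³ carbons on both sides and no adjacent C=O → ether.
  CH2OCH2: C–O–C with sp³ carbons on both sides and no adjacent C=O → ether.
  CO: –C(=O)– with carbon on both sides → ketone.
  CH2NO2: –NO2 on carbon → nitro group.
No segment is a alcohol: OHC is aldehyde, not alcohol; CH2OCH2 is ether, not alcohol; CH(COOH) is carboxylic acid, not alcohol. → 0.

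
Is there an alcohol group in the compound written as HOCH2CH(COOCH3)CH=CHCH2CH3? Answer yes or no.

yes

HO– on an sp³ carbon → alcohol.
pendant –COOCH3: carbonyl C bonded to C and –OCH3 → ester.
C=C double bond → alkene.
The HOCH2 segment supplies the alcohol: HO– on an sp³ carbon → alcohol.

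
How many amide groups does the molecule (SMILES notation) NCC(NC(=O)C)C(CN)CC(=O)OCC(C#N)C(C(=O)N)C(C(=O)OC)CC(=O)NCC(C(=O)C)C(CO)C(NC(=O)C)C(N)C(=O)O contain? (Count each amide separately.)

4

–NH2 on an sp³ carbon with no adjacent C=O → amine.
pendant –NHC(=O)CH3: N bonded to a carbonyl → amide (not amine).
pendant –CH2NH2: N on sp³ C, no adjacent C=O → amine.
–C(=O)–O–C with C on the carbonyl side → ester.
pendant –C≡N: nitrile.
pendant –CONH2: carbonyl C bonded to C and N → amide.
pendant –COOCH3: carbonyl C bonded to C and –OCH3 → ester.
–C(=O)–N– linkage → amide (the N is not an amine).
pendant –COCH3: carbonyl C bonded to two carbons → ketone.
pendant –CH2OH on an sp³ backbone C → alcohol.
pendant –NHC(=O)CH3: N bonded to a carbonyl → amide (not amine).
–NH2 on an sp³ carbon with no adjacent C=O → amine.
–COOH: carbonyl C bonded to –OH and C → carboxylic acid (the –OH is not a separate alcohol).
Amide appears at: CH(NHCOCH3), CH(CONH2), CH2CONHCH2, CH(NHCOCH3) → 4.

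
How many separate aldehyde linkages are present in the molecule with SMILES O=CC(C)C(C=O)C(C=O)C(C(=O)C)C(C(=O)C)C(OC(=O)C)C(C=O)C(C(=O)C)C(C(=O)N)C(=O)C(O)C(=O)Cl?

terminal –CHO: carbonyl C bonded to H and C → aldehyde.
pendant –CHO: carbonyl C bonded to C and H → aldehyde.
pendant –CHO: carbonyl C bonded to C and H → aldehyde.
pendant –COCH3: carbonyl C bonded to two carbons → ketone.
pendant –COCH3: carbonyl C bonded to two carbons → ketone.
pendant –OC(=O)CH3: an acyloxy group → ester.
pendant –CHO: carbonyl C bonded to C and H → aldehyde.
pendant –COCH3: carbonyl C bonded to two carbons → ketone.
pendant –CONH2: carbonyl C bonded to C and N → amide.
–C(=O)– with carbon on both sides → ketone.
–OH on an sp³ carbon → alcohol (secondary).
–C(=O)Cl: carbonyl C bonded to C and to a halogen → acyl halide (not alkyl halide).
Aldehyde appears at: OHC, CH(CHO), CH(CHO), CH(CHO) → 4.

4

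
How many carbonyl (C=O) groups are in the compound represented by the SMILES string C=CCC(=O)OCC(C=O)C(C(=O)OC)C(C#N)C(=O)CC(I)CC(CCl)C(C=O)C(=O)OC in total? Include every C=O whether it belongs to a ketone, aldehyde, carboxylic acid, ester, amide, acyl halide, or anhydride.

CH2COOCH2: ester, 1 C=O (running total 1).
CH(CHO): aldehyde, 1 C=O (running total 2).
CH(COOCH3): ester, 1 C=O (running total 3).
CO: ketone, 1 C=O (running total 4).
CH(CHO): aldehyde, 1 C=O (running total 5).
COOCH3: ester, 1 C=O (running total 6).

6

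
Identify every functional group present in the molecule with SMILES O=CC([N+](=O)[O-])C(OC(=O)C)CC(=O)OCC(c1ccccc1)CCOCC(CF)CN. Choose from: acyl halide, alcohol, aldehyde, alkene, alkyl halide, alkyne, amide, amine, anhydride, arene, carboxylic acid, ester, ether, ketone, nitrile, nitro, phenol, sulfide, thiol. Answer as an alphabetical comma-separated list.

Working along the chain:
  OHC: terminal –CHO: carbonyl C bonded to H and C → aldehyde.
  CH(NO2): –NO2 on an sp³ carbon → nitro (the N=O is not a carbonyl).
  CH(OCOCH3): pendant –OC(=O)CH3: an acyloxy group → ester.
  CH2COOCH2: –C(=O)–O–C with C on the carbonyl side → ester.
  CH(C6H5): pendant –C6H5: benzene ring → arene.
  CH2OCH2: C–O–C with sp³ carbons on both sides and no adjacent C=O → ether.
  CH(CH2F): pendant –CH2X: halogen on sp³ carbon → alkyl halide.
  CH2NH2: –NH2 on an sp³ carbon with no adjacent C=O → amine.

aldehyde, alkyl halide, amine, arene, ester, ether, nitro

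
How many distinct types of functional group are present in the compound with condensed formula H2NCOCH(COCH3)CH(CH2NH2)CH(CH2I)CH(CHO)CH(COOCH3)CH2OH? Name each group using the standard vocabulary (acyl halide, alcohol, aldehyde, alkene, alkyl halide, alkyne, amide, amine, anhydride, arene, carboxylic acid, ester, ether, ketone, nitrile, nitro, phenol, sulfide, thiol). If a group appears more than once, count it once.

7

–C(=O)NH2: carbonyl C bonded to C and to N → amide (the N is not a separate amine).
pendant –COCH3: carbonyl C bonded to two carbons → ketone.
pendant –CH2NH2: N on sp³ C, no adjacent C=O → amine.
pendant –CH2X: halogen on sp³ carbon → alkyl halide.
pendant –CHO: carbonyl C bonded to C and H → aldehyde.
pendant –COOCH3: carbonyl C bonded to C and –OCH3 → ester.
–OH on an sp³ carbon → alcohol.
Distinct types present: alcohol, aldehyde, alkyl halide, amide, amine, ester, ketone.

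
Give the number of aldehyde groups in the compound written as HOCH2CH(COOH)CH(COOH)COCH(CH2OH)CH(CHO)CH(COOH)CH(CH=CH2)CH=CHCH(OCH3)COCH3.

1

Taking each segment in turn:
  HOCH2: HO– on an sp³ carbon → alcohol.
  CH(COOH): pendant –COOH: carbonyl C bonded to C and –OH → carboxylic acid.
  CH(COOH): pendant –COOH: carbonyl C bonded to C and –OH → carboxylic acid.
  CO: –C(=O)– with carbon on both sides → ketone.
  CH(CH2OH): pendant –CH2OH on an sp³ backbone C → alcohol.
  CH(CHO): pendant –CHO: carbonyl C bonded to C and H → aldehyde.
  CH(COOH): pendant –COOH: carbonyl C bonded to C and –OH → carboxylic acid.
  CH(CH=CH2): pendant –CH=CH2: C=C double bond → alkene.
  CH=CH: C=C double bond → alkene.
  CH(OCH3): pendant –OCH3: C–O–C with sp³ C, no adjacent C=O → ether.
  CO: –C(=O)– with carbon on both sides → ketone.
Aldehyde appears at: CH(CHO) → 1.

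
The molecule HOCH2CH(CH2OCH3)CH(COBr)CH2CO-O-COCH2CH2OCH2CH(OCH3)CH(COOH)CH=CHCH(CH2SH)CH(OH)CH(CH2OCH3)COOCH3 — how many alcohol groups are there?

Reading the structure from left to right:
  HOCH2: HO– on an sp³ carbon → alcohol.
  CH(CH2OCH3): pendant –CH2OCH3: C–O–C linkage → ether.
  CH(COBr): pendant –C(=O)X: carbonyl C bonded to C and halogen → acyl halide.
  CH2CO-O-COCH2: two acyl groups sharing one oxygen, –C(=O)–O–C(=O)– → anhydride.
  CH2OCH2: C–O–C with sp³ carbons on both sides and no adjacent C=O → ether.
  CH(OCH3): pendant –OCH3: C–O–C with sp³ C, no adjacent C=O → ether.
  CH(COOH): pendant –COOH: carbonyl C bonded to C and –OH → carboxylic acid.
  CH=CH: C=C double bond → alkene.
  CH(CH2SH): pendant –CH2SH → thiol.
  CH(OH): –OH on an sp³ carbon → alcohol (secondary).
  CH(CH2OCH3): pendant –CH2OCH3: C–O–C linkage → ether.
  COOCH3: –C(=O)OCH3: carbonyl C bonded to C and to –OCH3 → ester (not ketone + ether).
Alcohol appears at: HOCH2, CH(OH) → 2.

2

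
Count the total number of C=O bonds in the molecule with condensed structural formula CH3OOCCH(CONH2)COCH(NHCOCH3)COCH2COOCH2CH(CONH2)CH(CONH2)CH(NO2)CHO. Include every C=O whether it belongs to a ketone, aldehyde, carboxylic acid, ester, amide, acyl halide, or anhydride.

9

CH3OOC: ester, 1 C=O (running total 1).
CH(CONH2): amide, 1 C=O (running total 2).
CO: ketone, 1 C=O (running total 3).
CH(NHCOCH3): amide, 1 C=O (running total 4).
CO: ketone, 1 C=O (running total 5).
CH2COOCH2: ester, 1 C=O (running total 6).
CH(CONH2): amide, 1 C=O (running total 7).
CH(CONH2): amide, 1 C=O (running total 8).
CHO: aldehyde, 1 C=O (running total 9).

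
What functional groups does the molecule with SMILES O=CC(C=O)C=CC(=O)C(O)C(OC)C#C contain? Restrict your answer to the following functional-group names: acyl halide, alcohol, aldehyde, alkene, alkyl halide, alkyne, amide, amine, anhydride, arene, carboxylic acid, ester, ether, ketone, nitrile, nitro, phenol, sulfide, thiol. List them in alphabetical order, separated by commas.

alcohol, aldehyde, alkene, alkyne, ether, ketone

Working along the chain:
  OHC: terminal –CHO: carbonyl C bonded to H and C → aldehyde.
  CH(CHO): pendant –CHO: carbonyl C bonded to C and H → aldehyde.
  CH=CH: C=C double bond → alkene.
  CO: –C(=O)– with carbon on both sides → ketone.
  CH(OH): –OH on an sp³ carbon → alcohol (secondary).
  CH(OCH3): pendant –OCH3: C–O–C with sp³ C, no adjacent C=O → ether.
  C≡CH: C≡C triple bond → alkyne.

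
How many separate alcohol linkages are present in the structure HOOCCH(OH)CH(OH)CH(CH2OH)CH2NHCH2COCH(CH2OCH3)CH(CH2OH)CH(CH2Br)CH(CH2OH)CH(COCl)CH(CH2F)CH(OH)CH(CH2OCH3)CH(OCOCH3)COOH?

Working along the chain:
  HOOC: –COOH: carbonyl C bonded to –OH and C → carboxylic acid (the –OH is not a separate alcohol).
  CH(OH): –OH on an sp³ carbon → alcohol (secondary).
  CH(OH): –OH on an sp³ carbon → alcohol (secondary).
  CH(CH2OH): pendant –CH2OH on an sp³ backbone C → alcohol.
  CH2NHCH2: C–N–C with sp³ carbons and no adjacent C=O → amine (secondary).
  CO: –C(=O)– with carbon on both sides → ketone.
  CH(CH2OCH3): pendant –CH2OCH3: C–O–C linkage → ether.
  CH(CH2OH): pendant –CH2OH on an sp³ backbone C → alcohol.
  CH(CH2Br): pendant –CH2X: halogen on sp³ carbon → alkyl halide.
  CH(CH2OH): pendant –CH2OH on an sp³ backbone C → alcohol.
  CH(COCl): pendant –C(=O)X: carbonyl C bonded to C and halogen → acyl halide.
  CH(CH2F): pendant –CH2X: halogen on sp³ carbon → alkyl halide.
  CH(OH): –OH on an sp³ carbon → alcohol (secondary).
  CH(CH2OCH3): pendant –CH2OCH3: C–O–C linkage → ether.
  CH(OCOCH3): pendant –OC(=O)CH3: an acyloxy group → ester.
  COOH: –COOH: carbonyl C bonded to –OH and C → carboxylic acid (the –OH is not a separate alcohol).
Alcohol appears at: CH(OH), CH(OH), CH(CH2OH), CH(CH2OH), CH(CH2OH), CH(OH) → 6.

6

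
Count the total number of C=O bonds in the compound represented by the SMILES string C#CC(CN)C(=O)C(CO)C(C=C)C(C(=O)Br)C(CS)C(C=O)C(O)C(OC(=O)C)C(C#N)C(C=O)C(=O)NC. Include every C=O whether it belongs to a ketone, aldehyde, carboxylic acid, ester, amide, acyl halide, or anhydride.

CO: ketone, 1 C=O (running total 1).
CH(COBr): acyl halide, 1 C=O (running total 2).
CH(CHO): aldehyde, 1 C=O (running total 3).
CH(OCOCH3): ester, 1 C=O (running total 4).
CH(CHO): aldehyde, 1 C=O (running total 5).
CONHCH3: amide, 1 C=O (running total 6).

6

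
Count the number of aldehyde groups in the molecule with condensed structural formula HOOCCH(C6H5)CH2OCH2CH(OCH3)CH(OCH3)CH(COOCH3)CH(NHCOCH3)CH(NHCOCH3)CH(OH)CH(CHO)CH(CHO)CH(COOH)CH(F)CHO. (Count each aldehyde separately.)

3

Working along the chain:
  HOOC: –COOH: carbonyl C bonded to –OH and C → carboxylic acid (the –OH is not a separate alcohol).
  CH(C6H5): pendant –C6H5: benzene ring → arene.
  CH2OCH2: C–O–C with sp³ carbons on both sides and no adjacent C=O → ether.
  CH(OCH3): pendant –OCH3: C–O–C with sp³ C, no adjacent C=O → ether.
  CH(OCH3): pendant –OCH3: C–O–C with sp³ C, no adjacent C=O → ether.
  CH(COOCH3): pendant –COOCH3: carbonyl C bonded to C and –OCH3 → ester.
  CH(NHCOCH3): pendant –NHC(=O)CH3: N bonded to a carbonyl → amide (not amine).
  CH(NHCOCH3): pendant –NHC(=O)CH3: N bonded to a carbonyl → amide (not amine).
  CH(OH): –OH on an sp³ carbon → alcohol (secondary).
  CH(CHO): pendant –CHO: carbonyl C bonded to C and H → aldehyde.
  CH(CHO): pendant –CHO: carbonyl C bonded to C and H → aldehyde.
  CH(COOH): pendant –COOH: carbonyl C bonded to C and –OH → carboxylic acid.
  CH(F): halogen on an sp³ carbon → alkyl halide.
  CHO: terminal –CHO: carbonyl C bonded to H and C → aldehyde.
Aldehyde appears at: CH(CHO), CH(CHO), CHO → 3.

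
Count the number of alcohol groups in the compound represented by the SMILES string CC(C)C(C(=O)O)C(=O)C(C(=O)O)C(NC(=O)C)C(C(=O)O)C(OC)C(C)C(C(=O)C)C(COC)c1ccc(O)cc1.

0

pendant –COOH: carbonyl C bonded to C and –OH → carboxylic acid.
–C(=O)– with carbon on both sides → ketone.
pendant –COOH: carbonyl C bonded to C and –OH → carboxylic acid.
pendant –NHC(=O)CH3: N bonded to a carbonyl → amide (not amine).
pendant –COOH: carbonyl C bonded to C and –OH → carboxylic acid.
pendant –OCH3: C–O–C with sp³ C, no adjacent C=O → ether.
pendant –COCH3: carbonyl C bonded to two carbons → ketone.
pendant –CH2OCH3: C–O–C linkage → ether.
–OH attached directly to an aromatic ring → phenol (not alcohol); the ring itself is an arene.
No segment is a alcohol: CH(COOH) is carboxylic acid, not alcohol; CO is ketone, not alcohol; CH(COOH) is carboxylic acid, not alcohol. → 0.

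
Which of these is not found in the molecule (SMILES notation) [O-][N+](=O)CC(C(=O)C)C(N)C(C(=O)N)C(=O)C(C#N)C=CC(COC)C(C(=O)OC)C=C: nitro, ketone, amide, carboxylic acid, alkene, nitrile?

carboxylic acid

nitro: present (O2NCH2 — –NO2 on carbon → nitro group).
alkene: present (CH=CH — C=C double bond → alkene).
ketone: present (CH(COCH3) — pendant –COCH3: carbonyl C bonded to two carbons → ketone).
amide: present (CH(CONH2) — pendant –CONH2: carbonyl C bonded to C and N → amide).
nitrile: present (CH(CN) — pendant –C≡N: nitrile).
carboxylic acid: absent. In CH(COOCH3), the acyl oxygen is bonded to carbon (–O–C), not to H, so this is an ester. In CH(CONH2), the carbonyl is bonded to nitrogen, not to –OH; that is an amide.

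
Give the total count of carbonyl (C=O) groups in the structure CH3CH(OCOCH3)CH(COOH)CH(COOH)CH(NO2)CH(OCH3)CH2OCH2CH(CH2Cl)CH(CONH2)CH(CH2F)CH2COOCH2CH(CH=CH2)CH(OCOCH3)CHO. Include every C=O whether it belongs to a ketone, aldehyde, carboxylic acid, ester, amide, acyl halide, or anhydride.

CH(OCOCH3): ester, 1 C=O (running total 1).
CH(COOH): carboxylic acid, 1 C=O (running total 2).
CH(COOH): carboxylic acid, 1 C=O (running total 3).
CH(CONH2): amide, 1 C=O (running total 4).
CH2COOCH2: ester, 1 C=O (running total 5).
CH(OCOCH3): ester, 1 C=O (running total 6).
CHO: aldehyde, 1 C=O (running total 7).

7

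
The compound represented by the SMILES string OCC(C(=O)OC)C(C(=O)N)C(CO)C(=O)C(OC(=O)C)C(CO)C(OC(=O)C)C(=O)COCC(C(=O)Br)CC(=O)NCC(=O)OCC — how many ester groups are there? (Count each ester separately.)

4

Reading the structure from left to right:
  HOCH2: HO– on an sp³ carbon → alcohol.
  CH(COOCH3): pendant –COOCH3: carbonyl C bonded to C and –OCH3 → ester.
  CH(CONH2): pendant –CONH2: carbonyl C bonded to C and N → amide.
  CH(CH2OH): pendant –CH2OH on an sp³ backbone C → alcohol.
  CO: –C(=O)– with carbon on both sides → ketone.
  CH(OCOCH3): pendant –OC(=O)CH3: an acyloxy group → ester.
  CH(CH2OH): pendant –CH2OH on an sp³ backbone C → alcohol.
  CH(OCOCH3): pendant –OC(=O)CH3: an acyloxy group → ester.
  CO: –C(=O)– with carbon on both sides → ketone.
  CH2OCH2: C–O–C with sp³ carbons on both sides and no adjacent C=O → ether.
  CH(COBr): pendant –C(=O)X: carbonyl C bonded to C and halogen → acyl halide.
  CH2CONHCH2: –C(=O)–N– linkage → amide (the N is not an amine).
  COOCH2CH3: –C(=O)OCH2CH3: carbonyl C bonded to C and to –OEt → ester.
Ester appears at: CH(COOCH3), CH(OCOCH3), CH(OCOCH3), COOCH2CH3 → 4.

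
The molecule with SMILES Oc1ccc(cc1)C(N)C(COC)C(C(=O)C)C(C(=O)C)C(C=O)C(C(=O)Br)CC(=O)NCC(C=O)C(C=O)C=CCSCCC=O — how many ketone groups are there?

–OH attached directly to an aromatic ring → phenol (not alcohol); the ring itself is an arene.
–NH2 on an sp³ carbon with no adjacent C=O → amine.
pendant –CH2OCH3: C–O–C linkage → ether.
pendant –COCH3: carbonyl C bonded to two carbons → ketone.
pendant –COCH3: carbonyl C bonded to two carbons → ketone.
pendant –CHO: carbonyl C bonded to C and H → aldehyde.
pendant –C(=O)X: carbonyl C bonded to C and halogen → acyl halide.
–C(=O)–N– linkage → amide (the N is not an amine).
pendant –CHO: carbonyl C bonded to C and H → aldehyde.
pendant –CHO: carbonyl C bonded to C and H → aldehyde.
C=C double bond → alkene.
C–S–C linkage → sulfide (thioether).
terminal –CHO: carbonyl C bonded to H and C → aldehyde.
Ketone appears at: CH(COCH3), CH(COCH3) → 2.

2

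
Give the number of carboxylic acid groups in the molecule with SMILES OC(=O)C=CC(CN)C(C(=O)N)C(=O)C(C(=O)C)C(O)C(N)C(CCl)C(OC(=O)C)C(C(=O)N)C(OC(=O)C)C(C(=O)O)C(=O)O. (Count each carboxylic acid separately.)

3

–COOH: carbonyl C bonded to –OH and C → carboxylic acid (the –OH is not a separate alcohol).
C=C double bond → alkene.
pendant –CH2NH2: N on sp³ C, no adjacent C=O → amine.
pendant –CONH2: carbonyl C bonded to C and N → amide.
–C(=O)– with carbon on both sides → ketone.
pendant –COCH3: carbonyl C bonded to two carbons → ketone.
–OH on an sp³ carbon → alcohol (secondary).
–NH2 on an sp³ carbon with no adjacent C=O → amine.
pendant –CH2X: halogen on sp³ carbon → alkyl halide.
pendant –OC(=O)CH3: an acyloxy group → ester.
pendant –CONH2: carbonyl C bonded to C and N → amide.
pendant –OC(=O)CH3: an acyloxy group → ester.
pendant –COOH: carbonyl C bonded to C and –OH → carboxylic acid.
–COOH: carbonyl C bonded to –OH and C → carboxylic acid (the –OH is not a separate alcohol).
Carboxylic acid appears at: HOOC, CH(COOH), COOH → 3.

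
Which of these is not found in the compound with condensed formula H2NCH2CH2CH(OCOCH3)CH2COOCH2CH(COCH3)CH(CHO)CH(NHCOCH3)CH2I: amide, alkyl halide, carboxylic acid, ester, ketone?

ester: present (CH(OCOCH3) — pendant –OC(=O)CH3: an acyloxy group → ester).
amide: present (CH(NHCOCH3) — pendant –NHC(=O)CH3: N bonded to a carbonyl → amide (not amine)).
alkyl halide: present (CH2I — halogen on an sp³ carbon → alkyl halide).
ketone: present (CH(COCH3) — pendant –COCH3: carbonyl C bonded to two carbons → ketone).
carboxylic acid: absent. In each of CH(OCOCH3) and CH2COOCH2, the acyl oxygen is bonded to carbon (–O–C), not to H, so this is an ester. In CH(NHCOCH3), the carbonyl is bonded to nitrogen, not to –OH; that is an amide.

carboxylic acid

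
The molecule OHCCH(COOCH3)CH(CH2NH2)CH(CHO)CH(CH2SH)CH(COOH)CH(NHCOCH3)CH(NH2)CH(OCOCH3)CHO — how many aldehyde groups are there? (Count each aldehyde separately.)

3

Reading the structure from left to right:
  OHC: terminal –CHO: carbonyl C bonded to H and C → aldehyde.
  CH(COOCH3): pendant –COOCH3: carbonyl C bonded to C and –OCH3 → ester.
  CH(CH2NH2): pendant –CH2NH2: N on sp³ C, no adjacent C=O → amine.
  CH(CHO): pendant –CHO: carbonyl C bonded to C and H → aldehyde.
  CH(CH2SH): pendant –CH2SH → thiol.
  CH(COOH): pendant –COOH: carbonyl C bonded to C and –OH → carboxylic acid.
  CH(NHCOCH3): pendant –NHC(=O)CH3: N bonded to a carbonyl → amide (not amine).
  CH(NH2): –NH2 on an sp³ carbon with no adjacent C=O → amine.
  CH(OCOCH3): pendant –OC(=O)CH3: an acyloxy group → ester.
  CHO: terminal –CHO: carbonyl C bonded to H and C → aldehyde.
Aldehyde appears at: OHC, CH(CHO), CHO → 3.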